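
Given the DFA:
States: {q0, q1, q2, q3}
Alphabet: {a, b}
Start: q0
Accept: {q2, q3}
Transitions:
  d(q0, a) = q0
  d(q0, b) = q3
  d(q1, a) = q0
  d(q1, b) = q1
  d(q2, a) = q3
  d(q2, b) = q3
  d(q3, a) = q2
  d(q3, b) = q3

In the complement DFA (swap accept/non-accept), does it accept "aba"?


Trace: q0 -> q0 -> q3 -> q2
Final: q2
Original accept: {q2, q3}
Complement: q2 is in original accept

No, complement rejects (original accepts)


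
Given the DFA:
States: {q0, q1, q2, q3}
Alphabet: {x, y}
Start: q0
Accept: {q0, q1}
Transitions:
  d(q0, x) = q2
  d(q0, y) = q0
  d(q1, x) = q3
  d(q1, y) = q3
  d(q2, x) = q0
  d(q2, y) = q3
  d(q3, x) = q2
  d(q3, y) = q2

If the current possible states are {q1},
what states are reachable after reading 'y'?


Apply transition on 'y' from each current state:
  d(q1, y) = q3

{q3}


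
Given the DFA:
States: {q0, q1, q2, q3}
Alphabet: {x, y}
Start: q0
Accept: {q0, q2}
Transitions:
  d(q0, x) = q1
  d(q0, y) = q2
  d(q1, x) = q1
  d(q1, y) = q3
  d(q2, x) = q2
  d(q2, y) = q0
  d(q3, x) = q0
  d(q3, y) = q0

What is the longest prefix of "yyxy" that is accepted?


Run the DFA, marking each prefix where the state is accepting:
  "" -> q0 [accept]
  "y" -> q2 [accept]
  "yy" -> q0 [accept]
  "yyx" -> q1 [reject]
  "yyxy" -> q3 [reject]

"yy"


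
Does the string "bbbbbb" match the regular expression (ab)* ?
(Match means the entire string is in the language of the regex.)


|string| = 6; first = 'b'; last = 'b'

No, "bbbbbb" does not match (ab)*


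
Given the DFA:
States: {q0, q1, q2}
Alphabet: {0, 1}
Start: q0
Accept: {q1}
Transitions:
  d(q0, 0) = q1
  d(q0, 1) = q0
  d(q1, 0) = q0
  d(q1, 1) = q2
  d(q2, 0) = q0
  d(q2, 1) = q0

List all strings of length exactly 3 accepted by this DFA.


All strings of length 3: 8 total
Accepted: 2

"000", "110"


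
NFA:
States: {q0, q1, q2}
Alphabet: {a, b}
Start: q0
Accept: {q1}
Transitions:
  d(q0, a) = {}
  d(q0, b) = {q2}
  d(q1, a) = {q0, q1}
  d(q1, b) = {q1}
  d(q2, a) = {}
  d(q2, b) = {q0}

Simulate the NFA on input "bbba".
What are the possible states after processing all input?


Start: {q0}
  --b--> {q2}
  --b--> {q0}
  --b--> {q2}
  --a--> {}

{} (empty set, no valid transitions)


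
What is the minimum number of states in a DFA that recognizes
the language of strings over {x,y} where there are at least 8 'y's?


States: count = 0, 1, ..., 7, and a final '>= 8' state.
Total: 8 + 1 = 9. Accept = '>= 8' state.

9


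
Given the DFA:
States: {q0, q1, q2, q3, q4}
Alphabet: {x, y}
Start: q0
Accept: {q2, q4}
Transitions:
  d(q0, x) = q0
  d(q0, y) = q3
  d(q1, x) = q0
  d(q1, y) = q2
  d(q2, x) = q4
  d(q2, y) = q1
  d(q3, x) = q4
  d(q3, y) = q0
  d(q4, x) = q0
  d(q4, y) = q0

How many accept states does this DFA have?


Accept states listed: {q2, q4}
Counting: q2(1) q4(2)

2


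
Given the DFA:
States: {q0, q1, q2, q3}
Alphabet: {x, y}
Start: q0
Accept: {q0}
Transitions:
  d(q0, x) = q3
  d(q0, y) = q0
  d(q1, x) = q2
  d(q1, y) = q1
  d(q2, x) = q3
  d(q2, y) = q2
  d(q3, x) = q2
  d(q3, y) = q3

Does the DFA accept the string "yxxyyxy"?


Trace: q0 -> q0 -> q3 -> q2 -> q2 -> q2 -> q3 -> q3
Final state: q3
Accept states: {q0}

No, rejected (final state q3 is not an accept state)


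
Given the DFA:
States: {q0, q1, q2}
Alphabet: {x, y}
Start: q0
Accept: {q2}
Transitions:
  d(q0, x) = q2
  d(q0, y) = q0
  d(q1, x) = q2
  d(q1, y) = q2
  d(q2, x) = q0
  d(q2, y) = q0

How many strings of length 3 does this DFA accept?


Enumerating all length-3 strings:
  "xxx" -> q2 [accept]
  "xxy" -> q0 [reject]
  "xyx" -> q2 [accept]
  "xyy" -> q0 [reject]
  "yxx" -> q0 [reject]
  "yxy" -> q0 [reject]
  "yyx" -> q2 [accept]
  "yyy" -> q0 [reject]

3 out of 8


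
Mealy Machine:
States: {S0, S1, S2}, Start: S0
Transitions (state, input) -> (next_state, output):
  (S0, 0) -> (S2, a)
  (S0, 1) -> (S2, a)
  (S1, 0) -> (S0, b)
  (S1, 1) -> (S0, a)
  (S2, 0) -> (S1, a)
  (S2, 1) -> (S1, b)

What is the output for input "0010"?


Step-by-step:
  (S0, 0) -> (S2, a)
  (S2, 0) -> (S1, a)
  (S1, 1) -> (S0, a)
  (S0, 0) -> (S2, a)

"aaaa"


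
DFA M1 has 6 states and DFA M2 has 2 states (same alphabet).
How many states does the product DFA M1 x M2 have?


Product construction pairs every M1 state with every M2 state.
6 * 2 = 12

12


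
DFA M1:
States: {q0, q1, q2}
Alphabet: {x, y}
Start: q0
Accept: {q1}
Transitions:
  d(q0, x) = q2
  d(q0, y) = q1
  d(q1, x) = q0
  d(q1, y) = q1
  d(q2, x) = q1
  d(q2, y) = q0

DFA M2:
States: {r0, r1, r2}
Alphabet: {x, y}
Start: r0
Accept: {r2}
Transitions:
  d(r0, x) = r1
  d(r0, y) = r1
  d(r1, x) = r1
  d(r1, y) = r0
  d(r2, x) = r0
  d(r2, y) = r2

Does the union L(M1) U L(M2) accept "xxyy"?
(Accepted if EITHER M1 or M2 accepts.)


M1: final=q1 accepted=True
M2: final=r1 accepted=False

Yes, union accepts


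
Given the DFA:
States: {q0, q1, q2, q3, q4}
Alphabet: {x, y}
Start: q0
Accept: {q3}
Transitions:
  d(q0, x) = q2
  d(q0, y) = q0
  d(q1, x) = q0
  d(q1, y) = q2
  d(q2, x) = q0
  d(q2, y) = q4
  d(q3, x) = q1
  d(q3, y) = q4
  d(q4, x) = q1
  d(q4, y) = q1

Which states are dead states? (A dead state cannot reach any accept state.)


Forward reachability from each state:
  q0 -> reaches {q0, q1, q2, q4}, no accept state (dead)
  q1 -> reaches {q0, q1, q2, q4}, no accept state (dead)
  q2 -> reaches {q0, q1, q2, q4}, no accept state (dead)
  q3 -> reaches accept state q3 (live)
  q4 -> reaches {q0, q1, q2, q4}, no accept state (dead)

{q0, q1, q2, q4}


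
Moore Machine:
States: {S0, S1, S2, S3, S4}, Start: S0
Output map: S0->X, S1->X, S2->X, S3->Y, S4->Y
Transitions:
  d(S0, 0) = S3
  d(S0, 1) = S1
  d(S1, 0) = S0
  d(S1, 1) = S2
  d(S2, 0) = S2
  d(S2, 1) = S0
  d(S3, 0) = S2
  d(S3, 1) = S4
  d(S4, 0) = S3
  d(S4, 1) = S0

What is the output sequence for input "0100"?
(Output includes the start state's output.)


Start: S0 (output X)
  --0--> S3 (output Y)
  --1--> S4 (output Y)
  --0--> S3 (output Y)
  --0--> S2 (output X)

"XYYYX"


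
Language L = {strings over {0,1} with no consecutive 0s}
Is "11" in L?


'00' does not occur

Yes, "11" is in L


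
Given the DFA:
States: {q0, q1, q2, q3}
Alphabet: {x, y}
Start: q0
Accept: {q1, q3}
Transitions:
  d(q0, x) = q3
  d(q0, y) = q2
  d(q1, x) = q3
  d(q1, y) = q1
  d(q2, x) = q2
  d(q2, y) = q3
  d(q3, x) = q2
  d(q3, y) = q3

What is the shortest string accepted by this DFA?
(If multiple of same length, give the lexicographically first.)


BFS by string length (lex-first path to each state shown):
  len 0: q0<-""
  len 1: q2<-"y", q3<-"x"
Found accept state at length 1.

"x"


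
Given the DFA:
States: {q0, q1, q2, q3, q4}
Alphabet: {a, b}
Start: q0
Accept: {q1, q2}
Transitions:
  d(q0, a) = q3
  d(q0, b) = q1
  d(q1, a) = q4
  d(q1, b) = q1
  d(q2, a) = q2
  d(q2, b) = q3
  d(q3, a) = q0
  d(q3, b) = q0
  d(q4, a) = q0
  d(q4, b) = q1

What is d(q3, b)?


Looking up transition d(q3, b)

q0


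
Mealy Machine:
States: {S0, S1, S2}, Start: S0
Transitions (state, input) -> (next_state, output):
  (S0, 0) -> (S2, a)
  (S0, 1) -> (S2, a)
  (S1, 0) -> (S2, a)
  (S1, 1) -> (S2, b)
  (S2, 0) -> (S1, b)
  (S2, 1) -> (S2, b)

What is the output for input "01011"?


Step-by-step:
  (S0, 0) -> (S2, a)
  (S2, 1) -> (S2, b)
  (S2, 0) -> (S1, b)
  (S1, 1) -> (S2, b)
  (S2, 1) -> (S2, b)

"abbbb"


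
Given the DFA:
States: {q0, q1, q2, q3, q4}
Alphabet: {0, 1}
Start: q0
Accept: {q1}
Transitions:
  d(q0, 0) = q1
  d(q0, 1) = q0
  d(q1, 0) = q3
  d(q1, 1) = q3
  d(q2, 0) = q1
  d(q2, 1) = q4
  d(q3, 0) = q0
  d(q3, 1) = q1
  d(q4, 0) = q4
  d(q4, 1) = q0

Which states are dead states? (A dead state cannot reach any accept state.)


Forward reachability from each state:
  q0 -> reaches accept state q1 (live)
  q1 -> reaches accept state q1 (live)
  q2 -> reaches accept state q1 (live)
  q3 -> reaches accept state q1 (live)
  q4 -> reaches accept state q1 (live)

None (all states can reach an accept state)


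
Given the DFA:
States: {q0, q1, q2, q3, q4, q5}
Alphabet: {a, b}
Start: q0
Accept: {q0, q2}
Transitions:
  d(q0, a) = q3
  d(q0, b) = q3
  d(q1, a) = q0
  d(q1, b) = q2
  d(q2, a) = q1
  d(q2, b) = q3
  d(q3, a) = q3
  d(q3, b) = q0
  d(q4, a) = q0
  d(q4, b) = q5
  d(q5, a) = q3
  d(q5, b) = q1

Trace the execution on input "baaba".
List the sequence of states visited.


Input: baaba
d(q0, b) = q3
d(q3, a) = q3
d(q3, a) = q3
d(q3, b) = q0
d(q0, a) = q3


q0 -> q3 -> q3 -> q3 -> q0 -> q3


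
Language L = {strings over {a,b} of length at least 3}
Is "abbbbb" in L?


length = 6

Yes, "abbbbb" is in L


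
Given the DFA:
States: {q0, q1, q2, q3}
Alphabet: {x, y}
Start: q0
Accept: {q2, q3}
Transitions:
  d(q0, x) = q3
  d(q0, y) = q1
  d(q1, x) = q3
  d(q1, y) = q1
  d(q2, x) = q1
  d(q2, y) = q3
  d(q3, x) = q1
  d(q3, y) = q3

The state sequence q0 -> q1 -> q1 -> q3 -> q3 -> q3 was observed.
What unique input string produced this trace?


Trace back each transition to find the symbol:
  q0 --[y]--> q1
  q1 --[y]--> q1
  q1 --[x]--> q3
  q3 --[y]--> q3
  q3 --[y]--> q3

"yyxyy"


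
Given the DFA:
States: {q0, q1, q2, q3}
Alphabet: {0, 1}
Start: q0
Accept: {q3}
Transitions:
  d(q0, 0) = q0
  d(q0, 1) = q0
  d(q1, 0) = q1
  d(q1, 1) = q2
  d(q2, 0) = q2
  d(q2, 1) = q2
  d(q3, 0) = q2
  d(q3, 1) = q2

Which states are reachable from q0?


BFS from q0:
  layer 0: {q0}

{q0}


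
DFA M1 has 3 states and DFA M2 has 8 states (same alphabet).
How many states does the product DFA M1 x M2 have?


Product construction pairs every M1 state with every M2 state.
3 * 8 = 24

24


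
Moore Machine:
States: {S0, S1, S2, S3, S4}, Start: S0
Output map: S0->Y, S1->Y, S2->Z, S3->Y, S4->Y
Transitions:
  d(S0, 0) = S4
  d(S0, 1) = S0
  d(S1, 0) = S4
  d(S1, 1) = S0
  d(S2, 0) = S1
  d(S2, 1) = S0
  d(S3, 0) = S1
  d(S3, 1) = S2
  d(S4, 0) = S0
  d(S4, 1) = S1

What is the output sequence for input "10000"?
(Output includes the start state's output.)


Start: S0 (output Y)
  --1--> S0 (output Y)
  --0--> S4 (output Y)
  --0--> S0 (output Y)
  --0--> S4 (output Y)
  --0--> S0 (output Y)

"YYYYYY"


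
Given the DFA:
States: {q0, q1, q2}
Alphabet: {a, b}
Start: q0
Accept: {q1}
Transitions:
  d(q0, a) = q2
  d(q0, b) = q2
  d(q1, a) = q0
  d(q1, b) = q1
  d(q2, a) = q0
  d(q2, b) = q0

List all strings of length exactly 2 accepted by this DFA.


All strings of length 2: 4 total
Accepted: 0

None


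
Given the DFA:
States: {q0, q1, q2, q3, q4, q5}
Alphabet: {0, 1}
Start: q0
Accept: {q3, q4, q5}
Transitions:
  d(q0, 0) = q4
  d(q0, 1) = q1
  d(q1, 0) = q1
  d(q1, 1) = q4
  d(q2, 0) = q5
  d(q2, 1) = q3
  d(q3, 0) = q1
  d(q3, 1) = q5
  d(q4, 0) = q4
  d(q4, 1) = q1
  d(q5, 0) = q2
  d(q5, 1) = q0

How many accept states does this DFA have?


Accept states listed: {q3, q4, q5}
Counting: q3(1) q4(2) q5(3)

3


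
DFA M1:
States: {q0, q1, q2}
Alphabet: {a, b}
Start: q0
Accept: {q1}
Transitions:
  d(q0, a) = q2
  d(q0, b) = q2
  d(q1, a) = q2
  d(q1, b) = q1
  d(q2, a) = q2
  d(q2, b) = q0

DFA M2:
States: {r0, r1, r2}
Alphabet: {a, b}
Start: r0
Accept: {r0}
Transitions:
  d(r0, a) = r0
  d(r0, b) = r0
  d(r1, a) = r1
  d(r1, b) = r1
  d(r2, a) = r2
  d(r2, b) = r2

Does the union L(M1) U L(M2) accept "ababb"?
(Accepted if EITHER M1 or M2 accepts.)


M1: final=q2 accepted=False
M2: final=r0 accepted=True

Yes, union accepts


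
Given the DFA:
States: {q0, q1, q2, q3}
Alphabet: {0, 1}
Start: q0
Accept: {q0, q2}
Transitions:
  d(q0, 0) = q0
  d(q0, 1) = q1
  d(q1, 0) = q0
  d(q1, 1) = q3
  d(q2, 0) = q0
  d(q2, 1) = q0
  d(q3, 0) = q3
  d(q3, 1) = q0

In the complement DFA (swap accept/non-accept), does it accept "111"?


Trace: q0 -> q1 -> q3 -> q0
Final: q0
Original accept: {q0, q2}
Complement: q0 is in original accept

No, complement rejects (original accepts)


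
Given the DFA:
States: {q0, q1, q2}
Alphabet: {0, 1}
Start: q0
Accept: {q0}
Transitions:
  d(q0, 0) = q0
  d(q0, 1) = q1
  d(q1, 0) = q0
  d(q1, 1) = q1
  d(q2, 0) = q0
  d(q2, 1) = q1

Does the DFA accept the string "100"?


Trace: q0 -> q1 -> q0 -> q0
Final state: q0
Accept states: {q0}

Yes, accepted (final state q0 is an accept state)


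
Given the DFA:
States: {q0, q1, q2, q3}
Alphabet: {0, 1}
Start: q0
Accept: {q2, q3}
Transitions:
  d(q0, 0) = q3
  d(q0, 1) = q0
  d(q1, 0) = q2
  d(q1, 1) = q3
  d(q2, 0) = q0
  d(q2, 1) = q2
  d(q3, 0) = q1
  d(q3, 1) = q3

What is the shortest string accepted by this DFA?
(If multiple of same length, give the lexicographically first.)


BFS by string length (lex-first path to each state shown):
  len 0: q0<-""
  len 1: q0<-"1", q3<-"0"
Found accept state at length 1.

"0"


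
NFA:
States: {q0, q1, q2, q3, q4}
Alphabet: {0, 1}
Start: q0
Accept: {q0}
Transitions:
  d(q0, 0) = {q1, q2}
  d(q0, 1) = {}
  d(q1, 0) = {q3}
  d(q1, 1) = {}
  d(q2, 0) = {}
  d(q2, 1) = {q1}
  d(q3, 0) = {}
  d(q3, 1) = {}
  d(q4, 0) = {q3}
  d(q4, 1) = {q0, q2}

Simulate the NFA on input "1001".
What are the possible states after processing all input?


Start: {q0}
  --1--> {}
  --0--> {}
  --0--> {}
  --1--> {}

{} (empty set, no valid transitions)


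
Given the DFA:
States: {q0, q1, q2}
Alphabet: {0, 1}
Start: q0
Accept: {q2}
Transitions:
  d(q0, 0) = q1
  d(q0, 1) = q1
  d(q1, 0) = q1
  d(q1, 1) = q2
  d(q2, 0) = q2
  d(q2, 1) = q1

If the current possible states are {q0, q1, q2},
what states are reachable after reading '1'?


Apply transition on '1' from each current state:
  d(q0, 1) = q1
  d(q1, 1) = q2
  d(q2, 1) = q1

{q1, q2}


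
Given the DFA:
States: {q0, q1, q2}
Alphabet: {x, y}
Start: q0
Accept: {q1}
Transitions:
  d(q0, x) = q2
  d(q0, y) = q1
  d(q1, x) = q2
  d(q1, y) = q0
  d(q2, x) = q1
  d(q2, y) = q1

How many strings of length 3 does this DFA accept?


Enumerating all length-3 strings:
  "xxx" -> q2 [reject]
  "xxy" -> q0 [reject]
  "xyx" -> q2 [reject]
  "xyy" -> q0 [reject]
  "yxx" -> q1 [accept]
  "yxy" -> q1 [accept]
  "yyx" -> q2 [reject]
  "yyy" -> q1 [accept]

3 out of 8


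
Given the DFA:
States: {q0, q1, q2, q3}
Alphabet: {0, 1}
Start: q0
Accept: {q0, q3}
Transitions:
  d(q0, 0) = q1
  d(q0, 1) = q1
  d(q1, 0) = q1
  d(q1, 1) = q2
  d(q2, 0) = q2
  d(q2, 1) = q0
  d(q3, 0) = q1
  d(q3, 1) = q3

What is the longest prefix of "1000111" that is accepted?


Run the DFA, marking each prefix where the state is accepting:
  "" -> q0 [accept]
  "1" -> q1 [reject]
  "10" -> q1 [reject]
  "100" -> q1 [reject]
  "1000" -> q1 [reject]
  "10001" -> q2 [reject]
  "100011" -> q0 [accept]
  "1000111" -> q1 [reject]

"100011"


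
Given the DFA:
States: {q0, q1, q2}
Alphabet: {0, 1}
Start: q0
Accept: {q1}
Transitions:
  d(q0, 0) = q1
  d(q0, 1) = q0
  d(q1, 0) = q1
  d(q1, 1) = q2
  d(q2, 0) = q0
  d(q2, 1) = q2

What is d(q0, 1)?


Looking up transition d(q0, 1)

q0


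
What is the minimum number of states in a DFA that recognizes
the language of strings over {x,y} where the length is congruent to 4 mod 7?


States track (length) mod 7.
Need 7 states: one per remainder 0..6; accept = remainder 4.

7


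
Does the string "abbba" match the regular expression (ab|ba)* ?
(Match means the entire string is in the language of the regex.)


|string| = 5; first = 'a'; last = 'a'

No, "abbba" does not match (ab|ba)*


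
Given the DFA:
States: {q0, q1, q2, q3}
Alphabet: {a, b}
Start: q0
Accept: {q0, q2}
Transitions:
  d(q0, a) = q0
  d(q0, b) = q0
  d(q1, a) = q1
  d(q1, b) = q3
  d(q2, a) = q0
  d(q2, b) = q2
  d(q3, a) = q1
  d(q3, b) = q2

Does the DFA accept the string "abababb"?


Trace: q0 -> q0 -> q0 -> q0 -> q0 -> q0 -> q0 -> q0
Final state: q0
Accept states: {q0, q2}

Yes, accepted (final state q0 is an accept state)


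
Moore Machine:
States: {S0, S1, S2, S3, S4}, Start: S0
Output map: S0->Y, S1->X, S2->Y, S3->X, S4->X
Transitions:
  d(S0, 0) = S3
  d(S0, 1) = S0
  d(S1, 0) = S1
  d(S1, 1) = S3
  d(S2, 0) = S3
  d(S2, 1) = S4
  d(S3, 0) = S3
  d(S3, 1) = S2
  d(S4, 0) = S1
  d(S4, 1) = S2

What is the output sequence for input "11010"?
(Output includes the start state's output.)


Start: S0 (output Y)
  --1--> S0 (output Y)
  --1--> S0 (output Y)
  --0--> S3 (output X)
  --1--> S2 (output Y)
  --0--> S3 (output X)

"YYYXYX"


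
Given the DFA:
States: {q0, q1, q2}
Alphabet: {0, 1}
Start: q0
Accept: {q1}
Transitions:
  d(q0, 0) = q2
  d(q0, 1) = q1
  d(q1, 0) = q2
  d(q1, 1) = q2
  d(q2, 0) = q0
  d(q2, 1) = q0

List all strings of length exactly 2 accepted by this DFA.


All strings of length 2: 4 total
Accepted: 0

None


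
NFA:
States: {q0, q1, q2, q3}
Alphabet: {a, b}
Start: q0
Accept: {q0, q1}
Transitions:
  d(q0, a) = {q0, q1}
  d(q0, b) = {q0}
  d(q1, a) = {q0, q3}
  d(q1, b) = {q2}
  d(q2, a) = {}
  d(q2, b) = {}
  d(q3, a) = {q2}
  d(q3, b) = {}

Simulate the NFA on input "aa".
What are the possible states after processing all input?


Start: {q0}
  --a--> {q0, q1}
  --a--> {q0, q1, q3}

{q0, q1, q3}


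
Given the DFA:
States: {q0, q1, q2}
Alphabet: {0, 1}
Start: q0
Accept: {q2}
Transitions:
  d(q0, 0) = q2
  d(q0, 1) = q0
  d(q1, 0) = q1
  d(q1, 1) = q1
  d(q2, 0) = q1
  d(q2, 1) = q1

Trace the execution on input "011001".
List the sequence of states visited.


Input: 011001
d(q0, 0) = q2
d(q2, 1) = q1
d(q1, 1) = q1
d(q1, 0) = q1
d(q1, 0) = q1
d(q1, 1) = q1


q0 -> q2 -> q1 -> q1 -> q1 -> q1 -> q1


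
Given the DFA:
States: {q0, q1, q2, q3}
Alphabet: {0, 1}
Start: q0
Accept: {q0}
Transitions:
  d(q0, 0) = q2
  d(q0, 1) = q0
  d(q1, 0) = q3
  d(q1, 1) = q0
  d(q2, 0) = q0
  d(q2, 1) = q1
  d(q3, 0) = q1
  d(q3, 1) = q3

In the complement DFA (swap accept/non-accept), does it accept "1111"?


Trace: q0 -> q0 -> q0 -> q0 -> q0
Final: q0
Original accept: {q0}
Complement: q0 is in original accept

No, complement rejects (original accepts)


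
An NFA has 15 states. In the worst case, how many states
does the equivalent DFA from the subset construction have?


Subset construction: one DFA state per subset of NFA states.
2^15 = 32768

32768


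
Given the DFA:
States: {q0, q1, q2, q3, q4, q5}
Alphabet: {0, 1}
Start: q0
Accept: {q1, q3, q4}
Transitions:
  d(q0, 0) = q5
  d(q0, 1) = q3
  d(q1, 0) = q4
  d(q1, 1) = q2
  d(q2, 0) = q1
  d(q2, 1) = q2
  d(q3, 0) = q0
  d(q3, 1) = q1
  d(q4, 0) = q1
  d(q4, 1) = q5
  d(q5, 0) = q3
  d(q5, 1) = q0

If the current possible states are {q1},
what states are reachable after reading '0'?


Apply transition on '0' from each current state:
  d(q1, 0) = q4

{q4}


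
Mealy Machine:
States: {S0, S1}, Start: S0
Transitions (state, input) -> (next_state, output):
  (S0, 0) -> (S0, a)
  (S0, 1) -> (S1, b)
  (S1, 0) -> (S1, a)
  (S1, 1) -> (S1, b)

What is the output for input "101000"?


Step-by-step:
  (S0, 1) -> (S1, b)
  (S1, 0) -> (S1, a)
  (S1, 1) -> (S1, b)
  (S1, 0) -> (S1, a)
  (S1, 0) -> (S1, a)
  (S1, 0) -> (S1, a)

"babaaa"


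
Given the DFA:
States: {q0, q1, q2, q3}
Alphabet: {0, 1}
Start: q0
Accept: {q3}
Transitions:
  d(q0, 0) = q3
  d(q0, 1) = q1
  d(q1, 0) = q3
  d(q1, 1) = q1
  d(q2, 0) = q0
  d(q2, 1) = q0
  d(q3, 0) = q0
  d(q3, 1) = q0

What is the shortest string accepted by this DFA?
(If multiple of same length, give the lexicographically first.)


BFS by string length (lex-first path to each state shown):
  len 0: q0<-""
  len 1: q1<-"1", q3<-"0"
Found accept state at length 1.

"0"


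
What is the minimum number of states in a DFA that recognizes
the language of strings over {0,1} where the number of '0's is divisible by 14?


States track (count of '0') mod 14.
Need 14 states: one per remainder 0..13; accept = remainder 0.

14


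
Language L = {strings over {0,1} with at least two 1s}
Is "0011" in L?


count('1') = 2

Yes, "0011" is in L


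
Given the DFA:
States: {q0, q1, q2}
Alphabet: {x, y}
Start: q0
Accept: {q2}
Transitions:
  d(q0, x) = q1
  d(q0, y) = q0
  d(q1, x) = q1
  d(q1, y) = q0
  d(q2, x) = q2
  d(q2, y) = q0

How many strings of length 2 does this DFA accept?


Enumerating all length-2 strings:
  "xx" -> q1 [reject]
  "xy" -> q0 [reject]
  "yx" -> q1 [reject]
  "yy" -> q0 [reject]

0 out of 4


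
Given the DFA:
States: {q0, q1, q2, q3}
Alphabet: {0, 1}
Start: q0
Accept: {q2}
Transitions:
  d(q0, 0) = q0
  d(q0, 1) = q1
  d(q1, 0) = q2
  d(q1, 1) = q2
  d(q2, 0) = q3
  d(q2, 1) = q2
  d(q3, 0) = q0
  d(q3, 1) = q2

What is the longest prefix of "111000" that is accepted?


Run the DFA, marking each prefix where the state is accepting:
  "" -> q0 [reject]
  "1" -> q1 [reject]
  "11" -> q2 [accept]
  "111" -> q2 [accept]
  "1110" -> q3 [reject]
  "11100" -> q0 [reject]
  "111000" -> q0 [reject]

"111"


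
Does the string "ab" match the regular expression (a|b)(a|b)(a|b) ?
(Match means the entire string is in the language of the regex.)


|string| = 2; first = 'a'; last = 'b'

No, "ab" does not match (a|b)(a|b)(a|b)


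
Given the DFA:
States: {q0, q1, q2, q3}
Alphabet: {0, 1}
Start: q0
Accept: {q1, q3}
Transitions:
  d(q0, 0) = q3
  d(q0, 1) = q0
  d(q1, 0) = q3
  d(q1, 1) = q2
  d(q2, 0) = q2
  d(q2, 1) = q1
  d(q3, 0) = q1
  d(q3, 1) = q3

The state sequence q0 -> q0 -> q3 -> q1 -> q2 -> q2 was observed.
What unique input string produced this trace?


Trace back each transition to find the symbol:
  q0 --[1]--> q0
  q0 --[0]--> q3
  q3 --[0]--> q1
  q1 --[1]--> q2
  q2 --[0]--> q2

"10010"


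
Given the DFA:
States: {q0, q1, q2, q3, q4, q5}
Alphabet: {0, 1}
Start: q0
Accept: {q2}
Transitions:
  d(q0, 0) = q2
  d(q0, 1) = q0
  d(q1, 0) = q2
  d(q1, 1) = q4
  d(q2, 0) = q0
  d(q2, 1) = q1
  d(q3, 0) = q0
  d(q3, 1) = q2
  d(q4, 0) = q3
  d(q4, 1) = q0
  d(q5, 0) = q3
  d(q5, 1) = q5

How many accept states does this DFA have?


Accept states listed: {q2}
Counting: q2(1)

1


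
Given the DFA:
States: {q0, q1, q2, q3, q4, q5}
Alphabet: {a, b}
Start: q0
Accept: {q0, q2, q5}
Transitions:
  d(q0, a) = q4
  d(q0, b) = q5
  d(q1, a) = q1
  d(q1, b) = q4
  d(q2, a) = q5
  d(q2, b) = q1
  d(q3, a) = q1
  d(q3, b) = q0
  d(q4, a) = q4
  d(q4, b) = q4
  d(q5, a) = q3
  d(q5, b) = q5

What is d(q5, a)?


Looking up transition d(q5, a)

q3


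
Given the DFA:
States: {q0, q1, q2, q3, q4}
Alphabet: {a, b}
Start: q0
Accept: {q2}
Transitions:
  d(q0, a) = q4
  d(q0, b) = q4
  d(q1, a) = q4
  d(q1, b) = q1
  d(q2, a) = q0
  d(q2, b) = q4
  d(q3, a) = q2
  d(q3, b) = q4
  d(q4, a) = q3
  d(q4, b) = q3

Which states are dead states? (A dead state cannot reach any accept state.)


Forward reachability from each state:
  q0 -> reaches accept state q2 (live)
  q1 -> reaches accept state q2 (live)
  q2 -> reaches accept state q2 (live)
  q3 -> reaches accept state q2 (live)
  q4 -> reaches accept state q2 (live)

None (all states can reach an accept state)


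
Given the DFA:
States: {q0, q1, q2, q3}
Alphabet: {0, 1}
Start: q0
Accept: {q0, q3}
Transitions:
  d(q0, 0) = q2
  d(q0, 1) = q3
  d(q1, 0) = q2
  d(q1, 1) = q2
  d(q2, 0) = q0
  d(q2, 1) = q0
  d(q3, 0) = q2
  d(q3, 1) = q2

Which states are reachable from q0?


BFS from q0:
  layer 0: {q0}
  layer 1: {q2, q3}

{q0, q2, q3}


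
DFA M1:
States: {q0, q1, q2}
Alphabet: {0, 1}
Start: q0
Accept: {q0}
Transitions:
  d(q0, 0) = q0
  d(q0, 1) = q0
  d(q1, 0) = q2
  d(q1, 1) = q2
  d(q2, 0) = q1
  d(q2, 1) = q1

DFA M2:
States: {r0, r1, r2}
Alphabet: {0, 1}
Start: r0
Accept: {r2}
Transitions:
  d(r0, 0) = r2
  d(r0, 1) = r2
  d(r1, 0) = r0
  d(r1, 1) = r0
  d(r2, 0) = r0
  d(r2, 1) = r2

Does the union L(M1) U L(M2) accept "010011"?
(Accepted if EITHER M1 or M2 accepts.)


M1: final=q0 accepted=True
M2: final=r2 accepted=True

Yes, union accepts


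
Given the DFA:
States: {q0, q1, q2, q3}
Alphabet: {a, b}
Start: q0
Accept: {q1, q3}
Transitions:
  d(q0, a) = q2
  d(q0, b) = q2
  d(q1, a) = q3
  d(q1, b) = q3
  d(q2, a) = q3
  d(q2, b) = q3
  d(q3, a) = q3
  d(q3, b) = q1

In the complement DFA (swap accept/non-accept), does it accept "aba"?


Trace: q0 -> q2 -> q3 -> q3
Final: q3
Original accept: {q1, q3}
Complement: q3 is in original accept

No, complement rejects (original accepts)


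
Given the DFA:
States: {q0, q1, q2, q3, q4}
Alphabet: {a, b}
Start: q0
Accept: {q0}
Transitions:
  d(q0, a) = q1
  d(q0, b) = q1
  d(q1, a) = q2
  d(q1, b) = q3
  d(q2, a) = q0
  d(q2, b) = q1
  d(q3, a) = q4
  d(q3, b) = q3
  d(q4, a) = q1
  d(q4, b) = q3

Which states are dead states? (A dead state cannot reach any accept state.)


Forward reachability from each state:
  q0 -> reaches accept state q0 (live)
  q1 -> reaches accept state q0 (live)
  q2 -> reaches accept state q0 (live)
  q3 -> reaches accept state q0 (live)
  q4 -> reaches accept state q0 (live)

None (all states can reach an accept state)


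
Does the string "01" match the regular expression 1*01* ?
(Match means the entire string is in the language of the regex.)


|string| = 2; first = '0'; last = '1'

Yes, "01" matches 1*01*


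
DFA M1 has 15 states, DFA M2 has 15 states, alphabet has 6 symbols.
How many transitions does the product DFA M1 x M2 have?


Product DFA has 15 * 15 = 225 states.
Each has 6 transitions: 225 * 6 = 1350

1350


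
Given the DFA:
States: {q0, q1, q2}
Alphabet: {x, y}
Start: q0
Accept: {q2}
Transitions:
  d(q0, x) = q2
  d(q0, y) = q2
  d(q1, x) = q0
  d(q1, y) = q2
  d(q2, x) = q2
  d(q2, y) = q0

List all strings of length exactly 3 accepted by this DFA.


All strings of length 3: 8 total
Accepted: 6

"xxx", "xyx", "xyy", "yxx", "yyx", "yyy"


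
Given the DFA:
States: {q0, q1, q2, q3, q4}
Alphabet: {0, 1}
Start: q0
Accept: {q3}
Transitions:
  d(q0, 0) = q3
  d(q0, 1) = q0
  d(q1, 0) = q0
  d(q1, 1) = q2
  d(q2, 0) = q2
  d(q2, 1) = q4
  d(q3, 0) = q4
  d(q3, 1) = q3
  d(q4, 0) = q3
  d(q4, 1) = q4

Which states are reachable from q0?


BFS from q0:
  layer 0: {q0}
  layer 1: {q3}
  layer 2: {q4}

{q0, q3, q4}


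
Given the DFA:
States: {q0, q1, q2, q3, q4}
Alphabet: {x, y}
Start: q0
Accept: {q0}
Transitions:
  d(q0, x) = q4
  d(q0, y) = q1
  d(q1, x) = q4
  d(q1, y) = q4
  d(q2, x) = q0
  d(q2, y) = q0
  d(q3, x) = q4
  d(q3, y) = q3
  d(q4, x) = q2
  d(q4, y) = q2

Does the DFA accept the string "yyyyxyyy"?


Trace: q0 -> q1 -> q4 -> q2 -> q0 -> q4 -> q2 -> q0 -> q1
Final state: q1
Accept states: {q0}

No, rejected (final state q1 is not an accept state)


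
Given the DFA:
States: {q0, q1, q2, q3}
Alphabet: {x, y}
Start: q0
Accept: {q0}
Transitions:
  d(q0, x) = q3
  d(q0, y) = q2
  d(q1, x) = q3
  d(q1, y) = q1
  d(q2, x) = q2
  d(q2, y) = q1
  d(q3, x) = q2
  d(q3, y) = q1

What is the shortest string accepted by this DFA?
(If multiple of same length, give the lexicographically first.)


BFS by string length (lex-first path to each state shown):
  len 0: q0<-""
Found accept state at length 0.

"" (empty string)


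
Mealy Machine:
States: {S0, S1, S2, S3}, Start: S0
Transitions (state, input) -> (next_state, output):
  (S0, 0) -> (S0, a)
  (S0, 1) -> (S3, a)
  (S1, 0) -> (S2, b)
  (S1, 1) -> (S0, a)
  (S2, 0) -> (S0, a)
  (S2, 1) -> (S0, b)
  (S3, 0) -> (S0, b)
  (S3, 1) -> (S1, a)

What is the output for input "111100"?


Step-by-step:
  (S0, 1) -> (S3, a)
  (S3, 1) -> (S1, a)
  (S1, 1) -> (S0, a)
  (S0, 1) -> (S3, a)
  (S3, 0) -> (S0, b)
  (S0, 0) -> (S0, a)

"aaaaba"


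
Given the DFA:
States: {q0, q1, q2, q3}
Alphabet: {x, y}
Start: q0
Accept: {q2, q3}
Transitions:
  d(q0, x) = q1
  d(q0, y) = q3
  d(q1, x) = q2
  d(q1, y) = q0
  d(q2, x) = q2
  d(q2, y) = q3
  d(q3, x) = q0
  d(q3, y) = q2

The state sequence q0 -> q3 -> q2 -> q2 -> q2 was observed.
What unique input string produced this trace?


Trace back each transition to find the symbol:
  q0 --[y]--> q3
  q3 --[y]--> q2
  q2 --[x]--> q2
  q2 --[x]--> q2

"yyxx"


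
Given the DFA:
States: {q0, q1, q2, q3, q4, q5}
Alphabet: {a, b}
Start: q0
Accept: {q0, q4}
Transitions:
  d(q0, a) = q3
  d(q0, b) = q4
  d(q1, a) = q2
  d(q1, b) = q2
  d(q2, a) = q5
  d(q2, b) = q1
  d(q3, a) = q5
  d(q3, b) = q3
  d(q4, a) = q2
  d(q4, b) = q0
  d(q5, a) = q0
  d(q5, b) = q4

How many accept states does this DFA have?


Accept states listed: {q0, q4}
Counting: q0(1) q4(2)

2


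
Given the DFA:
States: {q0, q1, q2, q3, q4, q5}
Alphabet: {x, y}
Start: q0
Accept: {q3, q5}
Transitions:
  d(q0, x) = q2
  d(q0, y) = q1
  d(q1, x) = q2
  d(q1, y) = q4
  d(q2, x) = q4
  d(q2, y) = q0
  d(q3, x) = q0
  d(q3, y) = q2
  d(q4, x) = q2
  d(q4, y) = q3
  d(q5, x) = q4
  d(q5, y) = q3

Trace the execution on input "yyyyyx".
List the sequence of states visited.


Input: yyyyyx
d(q0, y) = q1
d(q1, y) = q4
d(q4, y) = q3
d(q3, y) = q2
d(q2, y) = q0
d(q0, x) = q2


q0 -> q1 -> q4 -> q3 -> q2 -> q0 -> q2


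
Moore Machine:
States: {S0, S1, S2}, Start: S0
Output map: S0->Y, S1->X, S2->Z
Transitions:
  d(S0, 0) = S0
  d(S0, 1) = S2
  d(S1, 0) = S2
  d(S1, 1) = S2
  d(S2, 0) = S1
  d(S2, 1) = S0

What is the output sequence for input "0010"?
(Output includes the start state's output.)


Start: S0 (output Y)
  --0--> S0 (output Y)
  --0--> S0 (output Y)
  --1--> S2 (output Z)
  --0--> S1 (output X)

"YYYZX"


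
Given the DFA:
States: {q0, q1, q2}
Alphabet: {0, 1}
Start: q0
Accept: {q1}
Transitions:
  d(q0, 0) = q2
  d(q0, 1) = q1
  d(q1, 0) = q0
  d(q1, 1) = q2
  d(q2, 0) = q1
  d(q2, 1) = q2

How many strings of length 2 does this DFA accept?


Enumerating all length-2 strings:
  "00" -> q1 [accept]
  "01" -> q2 [reject]
  "10" -> q0 [reject]
  "11" -> q2 [reject]

1 out of 4


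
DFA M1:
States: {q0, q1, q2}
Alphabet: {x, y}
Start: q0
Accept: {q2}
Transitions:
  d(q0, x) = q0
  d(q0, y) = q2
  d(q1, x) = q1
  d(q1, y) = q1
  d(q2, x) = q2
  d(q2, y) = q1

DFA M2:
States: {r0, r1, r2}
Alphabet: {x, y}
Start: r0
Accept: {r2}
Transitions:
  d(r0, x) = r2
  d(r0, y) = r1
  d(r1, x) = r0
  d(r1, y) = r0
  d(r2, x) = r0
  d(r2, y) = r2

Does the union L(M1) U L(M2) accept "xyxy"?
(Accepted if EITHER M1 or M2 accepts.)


M1: final=q1 accepted=False
M2: final=r1 accepted=False

No, union rejects (neither accepts)


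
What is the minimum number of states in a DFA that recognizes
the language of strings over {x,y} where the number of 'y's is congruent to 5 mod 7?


States track (count of 'y') mod 7.
Need 7 states: one per remainder 0..6; accept = remainder 5.

7


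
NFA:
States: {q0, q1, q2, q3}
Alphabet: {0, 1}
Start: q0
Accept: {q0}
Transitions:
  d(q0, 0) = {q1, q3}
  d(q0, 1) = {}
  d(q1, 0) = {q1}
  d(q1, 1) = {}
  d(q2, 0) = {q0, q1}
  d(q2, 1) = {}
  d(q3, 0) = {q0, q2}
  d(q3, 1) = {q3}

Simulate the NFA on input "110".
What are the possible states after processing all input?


Start: {q0}
  --1--> {}
  --1--> {}
  --0--> {}

{} (empty set, no valid transitions)


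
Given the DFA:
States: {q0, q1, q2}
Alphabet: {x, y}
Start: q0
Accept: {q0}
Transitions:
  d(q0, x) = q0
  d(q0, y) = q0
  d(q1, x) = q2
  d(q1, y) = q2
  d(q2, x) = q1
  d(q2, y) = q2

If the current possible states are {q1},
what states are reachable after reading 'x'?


Apply transition on 'x' from each current state:
  d(q1, x) = q2

{q2}


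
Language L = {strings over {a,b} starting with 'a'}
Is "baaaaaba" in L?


first symbol = 'b'

No, "baaaaaba" is not in L


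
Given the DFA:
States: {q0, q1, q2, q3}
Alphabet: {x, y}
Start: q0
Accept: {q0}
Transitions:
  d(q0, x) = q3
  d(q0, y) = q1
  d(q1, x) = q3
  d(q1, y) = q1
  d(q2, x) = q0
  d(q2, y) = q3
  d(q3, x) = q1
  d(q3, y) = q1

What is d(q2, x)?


Looking up transition d(q2, x)

q0


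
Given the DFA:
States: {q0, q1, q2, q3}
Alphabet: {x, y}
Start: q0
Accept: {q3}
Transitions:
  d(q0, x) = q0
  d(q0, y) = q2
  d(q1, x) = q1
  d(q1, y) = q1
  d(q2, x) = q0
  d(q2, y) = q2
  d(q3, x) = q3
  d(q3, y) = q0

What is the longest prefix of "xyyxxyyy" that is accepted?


Run the DFA, marking each prefix where the state is accepting:
  "" -> q0 [reject]
  "x" -> q0 [reject]
  "xy" -> q2 [reject]
  "xyy" -> q2 [reject]
  "xyyx" -> q0 [reject]
  "xyyxx" -> q0 [reject]
  "xyyxxy" -> q2 [reject]
  "xyyxxyy" -> q2 [reject]
  "xyyxxyyy" -> q2 [reject]

No prefix is accepted


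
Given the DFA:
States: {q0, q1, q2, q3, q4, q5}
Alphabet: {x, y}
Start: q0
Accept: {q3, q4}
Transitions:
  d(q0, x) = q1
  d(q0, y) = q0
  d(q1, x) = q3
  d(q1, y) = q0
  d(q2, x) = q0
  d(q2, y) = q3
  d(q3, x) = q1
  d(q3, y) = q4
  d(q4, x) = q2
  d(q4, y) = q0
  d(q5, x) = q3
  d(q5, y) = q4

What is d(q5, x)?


Looking up transition d(q5, x)

q3


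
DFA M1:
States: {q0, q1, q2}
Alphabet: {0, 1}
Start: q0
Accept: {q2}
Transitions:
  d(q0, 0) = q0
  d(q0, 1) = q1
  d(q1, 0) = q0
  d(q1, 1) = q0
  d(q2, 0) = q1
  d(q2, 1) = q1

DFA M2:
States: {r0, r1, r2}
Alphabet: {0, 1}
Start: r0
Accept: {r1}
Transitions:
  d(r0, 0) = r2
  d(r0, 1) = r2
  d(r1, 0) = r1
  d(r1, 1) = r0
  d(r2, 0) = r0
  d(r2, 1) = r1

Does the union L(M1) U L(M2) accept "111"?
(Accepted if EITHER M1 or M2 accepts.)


M1: final=q1 accepted=False
M2: final=r0 accepted=False

No, union rejects (neither accepts)


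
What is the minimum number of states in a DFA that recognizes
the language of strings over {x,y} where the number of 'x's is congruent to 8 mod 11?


States track (count of 'x') mod 11.
Need 11 states: one per remainder 0..10; accept = remainder 8.

11


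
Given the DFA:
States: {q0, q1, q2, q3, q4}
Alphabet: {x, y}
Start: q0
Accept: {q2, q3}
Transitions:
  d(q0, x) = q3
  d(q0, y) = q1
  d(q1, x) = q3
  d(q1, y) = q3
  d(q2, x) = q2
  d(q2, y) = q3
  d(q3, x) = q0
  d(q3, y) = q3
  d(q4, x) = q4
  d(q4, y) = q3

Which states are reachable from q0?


BFS from q0:
  layer 0: {q0}
  layer 1: {q1, q3}

{q0, q1, q3}


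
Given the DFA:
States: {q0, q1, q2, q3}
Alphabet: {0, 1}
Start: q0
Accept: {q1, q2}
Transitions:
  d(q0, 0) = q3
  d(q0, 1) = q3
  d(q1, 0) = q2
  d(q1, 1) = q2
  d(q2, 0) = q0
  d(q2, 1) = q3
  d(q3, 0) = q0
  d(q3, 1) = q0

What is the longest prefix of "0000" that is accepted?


Run the DFA, marking each prefix where the state is accepting:
  "" -> q0 [reject]
  "0" -> q3 [reject]
  "00" -> q0 [reject]
  "000" -> q3 [reject]
  "0000" -> q0 [reject]

No prefix is accepted


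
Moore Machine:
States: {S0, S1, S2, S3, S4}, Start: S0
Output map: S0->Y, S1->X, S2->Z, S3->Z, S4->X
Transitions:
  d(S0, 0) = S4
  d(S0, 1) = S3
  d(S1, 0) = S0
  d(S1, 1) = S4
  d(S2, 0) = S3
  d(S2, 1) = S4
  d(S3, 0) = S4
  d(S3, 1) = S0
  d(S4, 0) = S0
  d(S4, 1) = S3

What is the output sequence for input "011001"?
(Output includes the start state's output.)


Start: S0 (output Y)
  --0--> S4 (output X)
  --1--> S3 (output Z)
  --1--> S0 (output Y)
  --0--> S4 (output X)
  --0--> S0 (output Y)
  --1--> S3 (output Z)

"YXZYXYZ"


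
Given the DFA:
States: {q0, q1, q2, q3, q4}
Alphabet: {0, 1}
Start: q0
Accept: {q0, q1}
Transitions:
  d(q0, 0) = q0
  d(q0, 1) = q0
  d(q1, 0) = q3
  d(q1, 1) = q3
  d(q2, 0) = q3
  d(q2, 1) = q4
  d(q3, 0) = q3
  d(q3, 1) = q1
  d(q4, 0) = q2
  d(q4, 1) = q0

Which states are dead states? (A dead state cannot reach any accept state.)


Forward reachability from each state:
  q0 -> reaches accept state q0 (live)
  q1 -> reaches accept state q1 (live)
  q2 -> reaches accept state q0 (live)
  q3 -> reaches accept state q1 (live)
  q4 -> reaches accept state q0 (live)

None (all states can reach an accept state)


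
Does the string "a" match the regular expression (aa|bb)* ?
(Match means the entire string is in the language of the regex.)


|string| = 1; first = 'a'; last = 'a'

No, "a" does not match (aa|bb)*


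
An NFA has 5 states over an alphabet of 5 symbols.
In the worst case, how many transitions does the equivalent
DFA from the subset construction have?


Subset construction: one DFA state per subset of NFA states = 2^5 = 32 states.
Each DFA state has 5 outgoing transitions: 32 * 5 = 160

160


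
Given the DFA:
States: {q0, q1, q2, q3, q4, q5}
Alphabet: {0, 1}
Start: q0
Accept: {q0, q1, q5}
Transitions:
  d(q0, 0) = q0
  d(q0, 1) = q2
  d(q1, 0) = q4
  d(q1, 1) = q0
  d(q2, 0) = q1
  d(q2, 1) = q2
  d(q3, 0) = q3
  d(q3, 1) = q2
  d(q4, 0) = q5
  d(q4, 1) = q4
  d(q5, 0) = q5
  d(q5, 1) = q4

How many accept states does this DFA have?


Accept states listed: {q0, q1, q5}
Counting: q0(1) q1(2) q5(3)

3


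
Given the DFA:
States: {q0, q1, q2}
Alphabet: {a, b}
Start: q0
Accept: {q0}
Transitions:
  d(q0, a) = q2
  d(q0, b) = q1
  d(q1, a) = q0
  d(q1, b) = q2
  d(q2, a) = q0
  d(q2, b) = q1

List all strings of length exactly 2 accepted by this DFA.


All strings of length 2: 4 total
Accepted: 2

"aa", "ba"


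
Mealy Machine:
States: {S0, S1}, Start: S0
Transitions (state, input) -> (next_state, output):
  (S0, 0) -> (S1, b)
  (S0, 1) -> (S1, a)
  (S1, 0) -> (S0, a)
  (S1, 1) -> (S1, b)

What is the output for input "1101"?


Step-by-step:
  (S0, 1) -> (S1, a)
  (S1, 1) -> (S1, b)
  (S1, 0) -> (S0, a)
  (S0, 1) -> (S1, a)

"abaa"


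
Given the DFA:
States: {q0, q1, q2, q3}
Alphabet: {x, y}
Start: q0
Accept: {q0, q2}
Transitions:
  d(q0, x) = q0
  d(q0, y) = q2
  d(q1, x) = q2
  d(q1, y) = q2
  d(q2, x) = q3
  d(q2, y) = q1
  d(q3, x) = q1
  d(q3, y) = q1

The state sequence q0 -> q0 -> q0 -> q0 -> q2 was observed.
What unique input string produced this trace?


Trace back each transition to find the symbol:
  q0 --[x]--> q0
  q0 --[x]--> q0
  q0 --[x]--> q0
  q0 --[y]--> q2

"xxxy"


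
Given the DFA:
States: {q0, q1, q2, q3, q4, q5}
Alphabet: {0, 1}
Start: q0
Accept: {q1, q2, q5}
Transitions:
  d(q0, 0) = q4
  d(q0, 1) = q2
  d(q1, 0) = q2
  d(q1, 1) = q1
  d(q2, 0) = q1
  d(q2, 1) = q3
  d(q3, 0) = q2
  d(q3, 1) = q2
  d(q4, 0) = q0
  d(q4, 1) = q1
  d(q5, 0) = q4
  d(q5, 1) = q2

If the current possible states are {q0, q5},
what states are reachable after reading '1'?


Apply transition on '1' from each current state:
  d(q0, 1) = q2
  d(q5, 1) = q2

{q2}


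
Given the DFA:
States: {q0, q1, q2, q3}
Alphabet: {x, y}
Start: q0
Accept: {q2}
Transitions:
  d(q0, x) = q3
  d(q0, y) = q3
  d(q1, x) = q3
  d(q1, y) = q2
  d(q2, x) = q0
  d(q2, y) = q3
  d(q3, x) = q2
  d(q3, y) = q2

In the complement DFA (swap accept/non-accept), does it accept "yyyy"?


Trace: q0 -> q3 -> q2 -> q3 -> q2
Final: q2
Original accept: {q2}
Complement: q2 is in original accept

No, complement rejects (original accepts)


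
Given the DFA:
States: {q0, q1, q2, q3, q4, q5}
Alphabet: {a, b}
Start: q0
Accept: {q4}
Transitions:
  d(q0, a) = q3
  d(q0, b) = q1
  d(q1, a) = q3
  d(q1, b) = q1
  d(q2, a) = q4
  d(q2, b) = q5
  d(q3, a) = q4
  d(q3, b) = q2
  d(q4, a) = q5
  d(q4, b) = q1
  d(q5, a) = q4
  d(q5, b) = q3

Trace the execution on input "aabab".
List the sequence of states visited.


Input: aabab
d(q0, a) = q3
d(q3, a) = q4
d(q4, b) = q1
d(q1, a) = q3
d(q3, b) = q2


q0 -> q3 -> q4 -> q1 -> q3 -> q2


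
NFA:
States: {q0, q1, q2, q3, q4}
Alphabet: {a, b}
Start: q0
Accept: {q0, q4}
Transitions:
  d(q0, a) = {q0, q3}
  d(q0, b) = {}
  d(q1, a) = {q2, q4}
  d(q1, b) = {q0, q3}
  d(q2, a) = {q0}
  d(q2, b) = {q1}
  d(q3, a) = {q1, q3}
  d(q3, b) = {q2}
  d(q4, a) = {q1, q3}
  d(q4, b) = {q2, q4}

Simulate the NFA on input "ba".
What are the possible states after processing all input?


Start: {q0}
  --b--> {}
  --a--> {}

{} (empty set, no valid transitions)


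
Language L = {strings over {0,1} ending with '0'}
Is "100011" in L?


last symbol = '1'

No, "100011" is not in L


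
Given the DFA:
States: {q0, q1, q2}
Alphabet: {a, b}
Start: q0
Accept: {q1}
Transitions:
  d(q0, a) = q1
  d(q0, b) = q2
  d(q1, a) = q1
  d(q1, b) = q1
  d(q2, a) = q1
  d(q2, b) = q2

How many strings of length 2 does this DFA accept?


Enumerating all length-2 strings:
  "aa" -> q1 [accept]
  "ab" -> q1 [accept]
  "ba" -> q1 [accept]
  "bb" -> q2 [reject]

3 out of 4


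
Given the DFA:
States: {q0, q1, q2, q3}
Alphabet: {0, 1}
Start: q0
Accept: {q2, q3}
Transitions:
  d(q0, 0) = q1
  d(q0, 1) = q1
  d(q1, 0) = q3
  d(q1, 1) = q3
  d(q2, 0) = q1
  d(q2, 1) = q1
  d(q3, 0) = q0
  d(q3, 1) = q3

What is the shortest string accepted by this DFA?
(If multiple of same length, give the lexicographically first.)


BFS by string length (lex-first path to each state shown):
  len 0: q0<-""
  len 1: q1<-"0"
  len 2: q3<-"00"
Found accept state at length 2.

"00"
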